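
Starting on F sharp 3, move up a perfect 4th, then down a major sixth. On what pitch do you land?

D 3

A perfect fourth up from F#3 is B3.
A major sixth down from B3 is D3.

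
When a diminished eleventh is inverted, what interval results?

First reduce the compound diminished eleventh to its simple form, a diminished fourth.
Inverted interval numbers add to nine, so a fourth pairs with a fifth (4 + 5 = 9).
The quality also flips — diminished becomes augmented — giving an augmented fifth.

A5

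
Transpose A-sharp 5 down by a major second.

G-sharp 5

Two letter names down from A: G.
A major second is 2 semitones; 2 semitones down from A#5 gives G#5.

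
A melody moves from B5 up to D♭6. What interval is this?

diminished 3rd

B to D spans three letter names (B-C-D): a third.
A major third would be 4 semitones; B5 to Db6 is 2, two semitones narrower, so the interval is diminished.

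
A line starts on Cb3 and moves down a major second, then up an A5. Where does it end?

Cb3 down a major second → Bbb2 (2 semitones).
An augmented fifth up from Bbb2 is F3.

F3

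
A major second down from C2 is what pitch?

Bb1

Two letter names down from C: B.
A major second is 2 semitones; 2 semitones down from C2 gives Bb1.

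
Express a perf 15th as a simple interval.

Each octave removed subtracts seven from the number: 15 − 7 = 8.
That makes a perfect fifteenth a compound perfect octave — an octave plus a perfect octave.

P8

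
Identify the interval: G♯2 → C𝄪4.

G to C spans four letter names (G-A-B-C), plus an octave — that makes it an eleventh of some quality.
The perfect eleventh is 17 semitones; here we have 18, one semitone wider: augmented.
(Equivalently, a compound augmented fourth: an augmented fourth plus an octave.)

augmented eleventh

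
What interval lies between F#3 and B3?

F to B spans four letter names (F-G-A-B): a fourth.
The perfect fourth spans 5 semitones, and F#3 to B3 is exactly 5 semitones — so this is a perfect fourth.

perfect fourth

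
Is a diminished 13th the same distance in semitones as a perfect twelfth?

A diminished thirteenth spans 19 semitones, and a perfect twelfth also spans 19 semitones — they're enharmonic.

Yes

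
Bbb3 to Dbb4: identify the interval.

minor third

B to D spans three letter names (B-C-D): a third.
Bbb3 to Dbb4 is 3 semitones, a half step short of the major third (4), so this is minor.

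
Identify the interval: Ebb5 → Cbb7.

E to C spans six letter names (E-F-G-A-B-C), plus an octave, so the interval is some kind of thirteenth.
At 20 semitones, Ebb5→Cbb7 falls one short of a major thirteenth: minor.
(Equivalently, a compound minor sixth: a minor sixth plus an octave.)

minor thirteenth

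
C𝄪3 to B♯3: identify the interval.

C to B spans seven letter names (C-D-E-F-G-A-B): a seventh.
A major seventh would be 11 semitones, but C##3 to B#3 is 10 — one semitone narrower, making it a minor seventh.

minor seventh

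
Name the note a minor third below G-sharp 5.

E-sharp 5

Counting three letter names down from G lands on E.
Moving 3 semitones down from G#5 (the size of a minor third) reaches E#5.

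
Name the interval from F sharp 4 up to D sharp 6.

M13

F to D spans six letter names (F-G-A-B-C-D), plus an octave, so the interval is some kind of thirteenth.
The major thirteenth spans 21 semitones, and F#4 to D#6 is exactly 21 semitones — so this is a major thirteenth.
(Equivalently, a compound major sixth: a major sixth plus an octave.)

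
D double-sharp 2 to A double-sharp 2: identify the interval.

perfect 5th

D to A spans five letter names (D-E-F-G-A), so the interval is some kind of fifth.
Counting semitones, D##2→A##2 is 7, which is the perfect fifth.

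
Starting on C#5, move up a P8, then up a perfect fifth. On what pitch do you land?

A perfect octave up from C#5 is C#6.
C#6 up a perfect fifth → G#6 (7 semitones).

G#6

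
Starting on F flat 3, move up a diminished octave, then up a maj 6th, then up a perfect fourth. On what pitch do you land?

G double-flat 5

Up a diminished octave from Fb3: Fbb4 (11 semitones up).
Up a major sixth from Fbb4: Dbb5 (9 semitones up).
A perfect fourth up from Dbb5 is Gbb5.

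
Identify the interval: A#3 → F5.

d13

A to F spans six letter names (A-B-C-D-E-F), plus an octave, so the interval is some kind of thirteenth.
A major thirteenth would be 21 semitones; A#3 to F5 is 19, two semitones narrower, so the interval is diminished.
(Equivalently, a compound diminished sixth: a diminished sixth plus an octave.)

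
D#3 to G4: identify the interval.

D to G spans four letter names (D-E-F-G), plus an octave, so the interval is some kind of eleventh.
D#3 to G4 spans 16 semitones — one semitone narrower than the perfect eleventh (17) — giving a diminished eleventh.
(Equivalently, a compound diminished fourth: a diminished fourth plus an octave.)

d11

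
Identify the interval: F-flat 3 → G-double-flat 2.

major seventh

Descending from Fb3 to Gbb2 is the same interval as ascending Gbb2 to Fb3.
G to F spans seven letter names (G-A-B-C-D-E-F) — that makes it a seventh of some quality.
The major seventh spans 11 semitones, and Gbb2 to Fb3 is exactly 11 semitones — so this is a major seventh.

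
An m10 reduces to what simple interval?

Subtracting seven from the interval number removes an octave: 10 − 7 = 3.
So a minor tenth is an octave plus a minor third. The quality is unchanged.

m3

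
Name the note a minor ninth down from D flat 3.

C 2

The ninth's letter: D down two letter names plus an octave → C.
Moving 13 semitones down from Db3 (the size of a minor ninth) reaches C2.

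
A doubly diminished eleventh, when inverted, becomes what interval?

AA5

First reduce the compound doubly diminished eleventh to its simple form, a doubly diminished fourth.
Interval numbers invert to sum to nine: 4 + 5 = 9, so a fourth inverts to a fifth.
Quality inverts too: doubly diminished becomes doubly augmented. That makes the inversion a doubly augmented fifth.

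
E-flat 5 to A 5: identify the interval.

E to A spans four letter names (E-F-G-A) — that makes it a fourth of some quality.
A perfect fourth would be 5 semitones; Eb5 to A5 is 6, one semitone wider, so the interval is augmented.

augmented fourth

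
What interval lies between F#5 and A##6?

F to A spans three letter names (F-G-A), plus an octave: a tenth.
The major tenth is 16 semitones; here we have 17, one semitone wider: augmented.
(Equivalently, a compound augmented third: an augmented third plus an octave.)

A10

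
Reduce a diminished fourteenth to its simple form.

Each octave removed subtracts seven from the number: 14 − 7 = 7.
That makes a diminished fourteenth a compound diminished seventh — an octave plus a diminished seventh.

diminished seventh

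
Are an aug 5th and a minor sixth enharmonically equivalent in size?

Both span 8 semitones: an augmented fifth and a minor sixth are the same chromatic distance.

Yes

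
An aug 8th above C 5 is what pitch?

C-sharp 6

For an octave the letter name doesn't change: still C, an octave up.
An augmented octave is 13 semitones; 13 semitones up from C5 gives C#6.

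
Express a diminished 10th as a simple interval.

diminished third

Take out an octave (7 from the number): 10 − 7 = 3.
That makes a diminished tenth a compound diminished third — an octave plus a diminished third.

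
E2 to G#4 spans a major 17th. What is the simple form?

Each octave removed subtracts seven from the number: 17 − 14 = 3.
So a major seventeenth is 2 octaves plus a major third. The quality is unchanged.

M3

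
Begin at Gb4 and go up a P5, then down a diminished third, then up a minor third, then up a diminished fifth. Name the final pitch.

Ab5

A perfect fifth up from Gb4 is Db5.
Down a diminished third from Db5: B4 (2 semitones down).
A minor third up from B4 is D5.
A diminished fifth up from D5 is Ab5.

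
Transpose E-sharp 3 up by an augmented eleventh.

The eleventh's letter: E up four letter names plus an octave → A.
An augmented eleventh is 18 semitones; 18 semitones up from E#3 gives A##4.

A-double-sharp 4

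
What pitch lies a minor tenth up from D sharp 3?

F sharp 4

The tenth's letter: D up three letter names plus an octave → F.
Moving 15 semitones up from D#3 (the size of a minor tenth) reaches F#4.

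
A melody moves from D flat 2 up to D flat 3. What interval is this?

P8

D to D is the same letter name, plus an octave — that makes it an octave of some quality.
Counting semitones, Db2→Db3 is 12, which is the perfect octave.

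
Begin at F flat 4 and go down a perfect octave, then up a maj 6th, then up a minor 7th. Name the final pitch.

Down a perfect octave from Fb4: Fb3 (12 semitones down).
Fb3 up a major sixth → Db4 (9 semitones).
Db4 up a minor seventh → Cb5 (10 semitones).

C flat 5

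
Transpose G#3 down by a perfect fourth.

Four letter names down from G: D.
A perfect fourth spans 5 semitones, so from G#3 the target pitch is D#3.

D#3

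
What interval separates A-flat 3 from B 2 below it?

diminished 7th

Descending from Ab3 to B2 is the same interval as ascending B2 to Ab3.
B to A spans seven letter names (B-C-D-E-F-G-A), so the interval is some kind of seventh.
B2 to Ab3 spans 9 semitones — two semitones narrower than the major seventh (11) — giving a diminished seventh.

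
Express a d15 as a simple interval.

Each octave removed subtracts seven from the number: 15 − 7 = 8.
Quality carries through unchanged, so the simple form is a diminished octave.

d8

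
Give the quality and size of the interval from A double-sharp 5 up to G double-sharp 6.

A to G spans seven letter names (A-B-C-D-E-F-G): a seventh.
At 10 semitones, A##5→G##6 falls one short of a major seventh: minor.

m7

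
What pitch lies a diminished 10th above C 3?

E-double-flat 4

Three letters up from C (plus an octave) reaches E.
A diminished tenth is 14 semitones; 14 semitones up from C3 gives Ebb4.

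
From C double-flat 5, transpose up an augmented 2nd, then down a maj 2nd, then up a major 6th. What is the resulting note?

A flat 5

Up an augmented second from Cbb5: Db5 (3 semitones up).
Db5 down a major second → Cb5 (2 semitones).
Cb5 up a major sixth → Ab5 (9 semitones).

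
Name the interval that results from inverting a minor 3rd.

major sixth

Inverted interval numbers add to nine, so a third pairs with a sixth (3 + 6 = 9).
The quality also flips — minor becomes major — giving a major sixth.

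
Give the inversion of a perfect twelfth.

perfect fourth

First reduce the compound perfect twelfth to its simple form, a perfect fifth.
The rule of nine gives the new number: 9 − 5 = 4, so a fifth becomes a fourth.
Quality inverts too: perfect stays perfect. That makes the inversion a perfect fourth.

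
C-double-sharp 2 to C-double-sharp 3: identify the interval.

perfect 8th

C to C is the same letter name, plus an octave — that makes it an octave of some quality.
The perfect octave spans 12 semitones, and C##2 to C##3 is exactly 12 semitones — so this is a perfect octave.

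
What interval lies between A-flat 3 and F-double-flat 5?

diminished 13th

A to F spans six letter names (A-B-C-D-E-F), plus an octave, so the interval is some kind of thirteenth.
A major thirteenth would be 21 semitones; Ab3 to Fbb5 is 19, two semitones narrower, so the interval is diminished.
(Equivalently, a compound diminished sixth: a diminished sixth plus an octave.)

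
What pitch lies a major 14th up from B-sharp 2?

A-double-sharp 4

The fourteenth's letter: B up seven letter names plus an octave → A.
A major fourteenth spans 23 semitones, so from B#2 the target pitch is A##4.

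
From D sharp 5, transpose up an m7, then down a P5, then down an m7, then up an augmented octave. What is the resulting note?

G double-sharp 5

D#5 up a minor seventh → C#6 (10 semitones).
C#6 down a perfect fifth → F#5 (7 semitones).
Down a minor seventh from F#5: G#4 (10 semitones down).
G#4 up an augmented octave → G##5 (13 semitones).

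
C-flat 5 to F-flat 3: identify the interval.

P12

Descending from Cb5 to Fb3 is the same interval as ascending Fb3 to Cb5.
F to C spans five letter names (F-G-A-B-C), plus an octave — that makes it a twelfth of some quality.
Fb3 to Cb5 is 19 semitones, matching the perfect twelfth exactly, so the quality is perfect.
(Equivalently, a compound perfect fifth: a perfect fifth plus an octave.)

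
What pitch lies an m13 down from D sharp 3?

F double-sharp 1

Six letters down from D (plus an octave) reaches F.
A minor thirteenth spans 20 semitones, so from D#3 the target pitch is F##1.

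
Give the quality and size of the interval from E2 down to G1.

Descending from E2 to G1 is the same interval as ascending G1 to E2.
G to E spans six letter names (G-A-B-C-D-E), so the interval is some kind of sixth.
Counting semitones, G1→E2 is 9, which is the major sixth.

major sixth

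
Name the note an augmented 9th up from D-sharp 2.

Two letters up from D (plus an octave) reaches E.
Moving 15 semitones up from D#2 (the size of an augmented ninth) reaches E##3.

E-double-sharp 3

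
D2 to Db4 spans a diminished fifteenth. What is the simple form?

Subtracting seven from the interval number removes an octave: 15 − 7 = 8.
Quality carries through unchanged, so the simple form is a diminished octave.

d8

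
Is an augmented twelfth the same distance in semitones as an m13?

Yes

Both span 20 semitones: an augmented twelfth and a minor thirteenth are the same chromatic distance.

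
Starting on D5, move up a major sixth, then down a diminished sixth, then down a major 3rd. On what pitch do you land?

B#4

A major sixth up from D5 is B5.
A diminished sixth down from B5 is D##5.
Down a major third from D##5: B#4 (4 semitones down).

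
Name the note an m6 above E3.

C4

Counting six letter names up from E lands on C.
A minor sixth spans 8 semitones, so from E3 the target pitch is C4.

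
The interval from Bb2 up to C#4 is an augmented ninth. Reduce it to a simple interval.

Subtracting seven from the interval number removes an octave: 9 − 7 = 2.
That makes an augmented ninth a compound augmented second — an octave plus an augmented second.

A2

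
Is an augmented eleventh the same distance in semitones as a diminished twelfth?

Yes

An augmented eleventh = 18 semitones = a diminished twelfth; enharmonically equal.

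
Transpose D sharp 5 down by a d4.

Counting four letter names down from D lands on A.
A diminished fourth spans 4 semitones, so from D#5 the target pitch is A##4.

A double-sharp 4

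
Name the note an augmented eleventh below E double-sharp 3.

Counting four letter names plus an octave down from E lands on B.
An augmented eleventh spans 18 semitones, so from E##3 the target pitch is B#1.

B sharp 1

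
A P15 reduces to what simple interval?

Subtracting seven from the interval number removes an octave: 15 − 7 = 8.
That makes a perfect fifteenth a compound perfect octave — an octave plus a perfect octave.

perfect 8th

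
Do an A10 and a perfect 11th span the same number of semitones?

An augmented tenth spans 17 semitones, and a perfect eleventh also spans 17 semitones — they're enharmonic.

Yes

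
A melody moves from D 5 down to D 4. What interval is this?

perfect octave

Descending from D5 to D4 is the same interval as ascending D4 to D5.
D to D is the same letter name, plus an octave, so the interval is some kind of octave.
D4 to D5 is 12 semitones, matching the perfect octave exactly, so the quality is perfect.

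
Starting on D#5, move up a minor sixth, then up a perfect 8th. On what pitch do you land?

B6

D#5 up a minor sixth → B5 (8 semitones).
B5 up a perfect octave → B6 (12 semitones).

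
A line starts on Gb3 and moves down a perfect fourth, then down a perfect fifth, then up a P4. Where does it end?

Down a perfect fourth from Gb3: Db3 (5 semitones down).
A perfect fifth down from Db3 is Gb2.
Gb2 up a perfect fourth → Cb3 (5 semitones).

Cb3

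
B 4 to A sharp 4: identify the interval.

Descending from B4 to A#4 is the same interval as ascending A#4 to B4.
A to B spans two letter names (A-B): a second.
A#4 to B4 is 1 semitone, a half step short of the major second (2), so this is minor.

m2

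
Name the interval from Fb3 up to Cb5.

F to C spans five letter names (F-G-A-B-C), plus an octave: a twelfth.
The perfect twelfth spans 19 semitones, and Fb3 to Cb5 is exactly 19 semitones — so this is a perfect twelfth.
(Equivalently, a compound perfect fifth: a perfect fifth plus an octave.)

P12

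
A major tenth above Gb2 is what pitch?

Three letters up from G (plus an octave) reaches B.
A major tenth is 16 semitones; 16 semitones up from Gb2 gives Bb3.

Bb3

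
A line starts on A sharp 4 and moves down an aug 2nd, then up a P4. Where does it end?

Down an augmented second from A#4: G4 (3 semitones down).
G4 up a perfect fourth → C5 (5 semitones).

C 5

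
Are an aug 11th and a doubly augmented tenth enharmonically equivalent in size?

Yes

Both span 18 semitones: an augmented eleventh and a doubly augmented tenth are the same chromatic distance.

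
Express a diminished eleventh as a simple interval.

Subtracting seven from the interval number removes an octave: 11 − 7 = 4.
So a diminished eleventh is an octave plus a diminished fourth. The quality is unchanged.

d4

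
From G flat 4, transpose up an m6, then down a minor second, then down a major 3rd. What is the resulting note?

A minor sixth up from Gb4 is Ebb5.
Ebb5 down a minor second → Db5 (1 semitone).
A major third down from Db5 is Bbb4.

B double-flat 4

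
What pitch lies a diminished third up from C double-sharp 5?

E 5

The third takes the letter from C up to E.
A diminished third spans 2 semitones, so from C##5 the target pitch is E5.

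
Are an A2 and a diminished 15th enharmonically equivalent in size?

No

3 semitones (augmented second) vs 23 semitones (diminished fifteenth): not equal.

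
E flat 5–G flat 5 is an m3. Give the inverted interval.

major 6th

Interval numbers invert to sum to nine: 3 + 6 = 9, so a third inverts to a sixth.
Quality inverts too: minor becomes major. That makes the inversion a major sixth.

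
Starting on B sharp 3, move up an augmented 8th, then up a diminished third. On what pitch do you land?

B#3 up an augmented octave → B##4 (13 semitones).
B##4 up a diminished third → D#5 (2 semitones).

D sharp 5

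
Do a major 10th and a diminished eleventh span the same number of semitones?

Both span 16 semitones: a major tenth and a diminished eleventh are the same chromatic distance.

Yes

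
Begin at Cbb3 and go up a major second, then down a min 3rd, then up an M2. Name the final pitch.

Cb3

Up a major second from Cbb3: Dbb3 (2 semitones up).
A minor third down from Dbb3 is Bbb2.
Up a major second from Bbb2: Cb3 (2 semitones up).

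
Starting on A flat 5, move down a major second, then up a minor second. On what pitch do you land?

Down a major second from Ab5: Gb5 (2 semitones down).
A minor second up from Gb5 is Abb5.

A double-flat 5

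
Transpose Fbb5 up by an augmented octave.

For an octave the letter name doesn't change: still F, an octave up.
Moving 13 semitones up from Fbb5 (the size of an augmented octave) reaches Fb6.

Fb6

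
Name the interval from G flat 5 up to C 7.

G to C spans four letter names (G-A-B-C), plus an octave: an eleventh.
Gb5 to C7 spans 18 semitones — one semitone wider than the perfect eleventh (17) — giving an augmented eleventh.
(Equivalently, a compound augmented fourth: an augmented fourth plus an octave.)

augmented eleventh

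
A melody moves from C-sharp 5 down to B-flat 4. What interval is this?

Descending from C#5 to Bb4 is the same interval as ascending Bb4 to C#5.
B to C spans two letter names (B-C): a second.
The major second is 2 semitones; here we have 3, one semitone wider: augmented.

augmented second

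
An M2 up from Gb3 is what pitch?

Ab3

Counting two letter names up from G lands on A.
A major second is 2 semitones; 2 semitones up from Gb3 gives Ab3.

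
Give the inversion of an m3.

The rule of nine gives the new number: 9 − 3 = 6, so a third becomes a sixth.
And minor becomes major under inversion, so we get a major sixth.

M6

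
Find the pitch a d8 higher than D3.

An octave keeps the letter name D, an octave up from D.
A diminished octave is 11 semitones; 11 semitones up from D3 gives Db4.

Db4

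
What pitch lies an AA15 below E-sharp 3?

For a fifteenth the letter name doesn't change: still E, two octaves down.
A doubly augmented fifteenth is 26 semitones; 26 semitones down from E#3 gives Eb1.

E-flat 1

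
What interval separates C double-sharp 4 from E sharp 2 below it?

major thirteenth

Descending from C##4 to E#2 is the same interval as ascending E#2 to C##4.
E to C spans six letter names (E-F-G-A-B-C), plus an octave — that makes it a thirteenth of some quality.
The major thirteenth spans 21 semitones, and E#2 to C##4 is exactly 21 semitones — so this is a major thirteenth.
(Equivalently, a compound major sixth: a major sixth plus an octave.)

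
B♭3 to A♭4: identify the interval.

minor 7th

B to A spans seven letter names (B-C-D-E-F-G-A) — that makes it a seventh of some quality.
Bb3 to Ab4 is 10 semitones, a half step short of the major seventh (11), so this is minor.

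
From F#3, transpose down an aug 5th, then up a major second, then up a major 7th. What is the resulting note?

An augmented fifth down from F#3 is Bb2.
Up a major second from Bb2: C3 (2 semitones up).
A major seventh up from C3 is B3.

B3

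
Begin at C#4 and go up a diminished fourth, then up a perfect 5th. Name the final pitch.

C#4 up a diminished fourth → F4 (4 semitones).
Up a perfect fifth from F4: C5 (7 semitones up).

C5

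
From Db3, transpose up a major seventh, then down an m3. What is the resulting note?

A major seventh up from Db3 is C4.
Down a minor third from C4: A3 (3 semitones down).

A3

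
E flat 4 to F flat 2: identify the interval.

Descending from Eb4 to Fb2 is the same interval as ascending Fb2 to Eb4.
F to E spans seven letter names (F-G-A-B-C-D-E), plus an octave: a fourteenth.
Fb2 to Eb4 is 23 semitones, matching the major fourteenth exactly, so the quality is major.
(Equivalently, a compound major seventh: a major seventh plus an octave.)

major fourteenth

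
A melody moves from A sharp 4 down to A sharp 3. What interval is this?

perfect 8th

Descending from A#4 to A#3 is the same interval as ascending A#3 to A#4.
A to A is the same letter name, plus an octave: an octave.
The perfect octave spans 12 semitones, and A#3 to A#4 is exactly 12 semitones — so this is a perfect octave.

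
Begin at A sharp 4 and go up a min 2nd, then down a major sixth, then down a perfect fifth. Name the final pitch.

G 3

A#4 up a minor second → B4 (1 semitone).
Down a major sixth from B4: D4 (9 semitones down).
Down a perfect fifth from D4: G3 (7 semitones down).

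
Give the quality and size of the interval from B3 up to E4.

P4

B to E spans four letter names (B-C-D-E): a fourth.
B3 to E4 is 5 semitones, matching the perfect fourth exactly, so the quality is perfect.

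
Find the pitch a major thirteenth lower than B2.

D1

The thirteenth's letter: B down six letter names plus an octave → D.
A major thirteenth spans 21 semitones, so from B2 the target pitch is D1.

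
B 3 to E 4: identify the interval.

B to E spans four letter names (B-C-D-E): a fourth.
The perfect fourth spans 5 semitones, and B3 to E4 is exactly 5 semitones — so this is a perfect fourth.

P4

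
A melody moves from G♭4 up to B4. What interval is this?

A3

G to B spans three letter names (G-A-B), so the interval is some kind of third.
The major third is 4 semitones; here we have 5, one semitone wider: augmented.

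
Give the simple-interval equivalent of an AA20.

doubly augmented 6th

Subtracting seven from the interval number removes an octave: 20 − 14 = 6.
So a doubly augmented twentieth is 2 octaves plus a doubly augmented sixth. The quality is unchanged.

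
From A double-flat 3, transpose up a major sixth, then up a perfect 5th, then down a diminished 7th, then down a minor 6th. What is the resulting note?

F sharp 3

Up a major sixth from Abb3: Fb4 (9 semitones up).
Up a perfect fifth from Fb4: Cb5 (7 semitones up).
A diminished seventh down from Cb5 is D4.
D4 down a minor sixth → F#3 (8 semitones).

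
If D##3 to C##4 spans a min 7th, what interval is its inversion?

Interval numbers invert to sum to nine: 7 + 2 = 9, so a seventh inverts to a second.
The quality also flips — minor becomes major — giving a major second.

major second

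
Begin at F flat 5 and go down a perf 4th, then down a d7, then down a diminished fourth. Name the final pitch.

Down a perfect fourth from Fb5: Cb5 (5 semitones down).
Down a diminished seventh from Cb5: D4 (9 semitones down).
Down a diminished fourth from D4: A#3 (4 semitones down).

A sharp 3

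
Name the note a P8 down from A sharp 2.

An octave keeps the letter name A, an octave down from A.
A perfect octave spans 12 semitones, so from A#2 the target pitch is A#1.

A sharp 1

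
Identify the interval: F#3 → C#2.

P11

Descending from F#3 to C#2 is the same interval as ascending C#2 to F#3.
C to F spans four letter names (C-D-E-F), plus an octave: an eleventh.
C#2 to F#3 is 17 semitones, matching the perfect eleventh exactly, so the quality is perfect.
(Equivalently, a compound perfect fourth: a perfect fourth plus an octave.)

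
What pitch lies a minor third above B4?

Counting three letter names up from B lands on D.
A minor third is 3 semitones; 3 semitones up from B4 gives D5.

D5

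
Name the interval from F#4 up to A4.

F to A spans three letter names (F-G-A), so the interval is some kind of third.
A major third would be 4 semitones, but F#4 to A4 is 3 — one semitone narrower, making it a minor third.

minor third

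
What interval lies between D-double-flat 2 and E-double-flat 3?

M9

D to E spans two letter names (D-E), plus an octave — that makes it a ninth of some quality.
The major ninth spans 14 semitones, and Dbb2 to Ebb3 is exactly 14 semitones — so this is a major ninth.
(Equivalently, a compound major second: a major second plus an octave.)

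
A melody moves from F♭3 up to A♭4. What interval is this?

major tenth

F to A spans three letter names (F-G-A), plus an octave — that makes it a tenth of some quality.
Fb3 to Ab4 is 16 semitones, matching the major tenth exactly, so the quality is major.
(Equivalently, a compound major third: a major third plus an octave.)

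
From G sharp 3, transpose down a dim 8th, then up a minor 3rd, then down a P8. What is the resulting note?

Down a diminished octave from G#3: G##2 (11 semitones down).
G##2 up a minor third → B#2 (3 semitones).
A perfect octave down from B#2 is B#1.

B sharp 1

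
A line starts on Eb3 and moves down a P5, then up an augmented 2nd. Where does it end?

B2

A perfect fifth down from Eb3 is Ab2.
Ab2 up an augmented second → B2 (3 semitones).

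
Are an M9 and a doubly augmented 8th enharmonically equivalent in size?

Yes

Both span 14 semitones: a major ninth and a doubly augmented octave are the same chromatic distance.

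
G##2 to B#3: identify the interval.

m10

G to B spans three letter names (G-A-B), plus an octave: a tenth.
A major tenth would be 16 semitones, but G##2 to B#3 is 15 — one semitone narrower, making it a minor tenth.
(Equivalently, a compound minor third: a minor third plus an octave.)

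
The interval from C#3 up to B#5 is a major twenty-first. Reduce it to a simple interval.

major 7th

Each octave removed subtracts seven from the number: 21 − 14 = 7.
So a major twenty-first is 2 octaves plus a major seventh. The quality is unchanged.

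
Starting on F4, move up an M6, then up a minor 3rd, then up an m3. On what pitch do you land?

F4 up a major sixth → D5 (9 semitones).
A minor third up from D5 is F5.
A minor third up from F5 is Ab5.

Ab5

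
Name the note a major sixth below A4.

The sixth takes the letter from A down to C.
A major sixth is 9 semitones; 9 semitones down from A4 gives C4.

C4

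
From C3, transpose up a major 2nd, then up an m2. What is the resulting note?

Eb3

A major second up from C3 is D3.
Up a minor second from D3: Eb3 (1 semitone up).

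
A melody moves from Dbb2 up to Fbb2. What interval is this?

D to F spans three letter names (D-E-F): a third.
Dbb2 to Fbb2 is 3 semitones, a half step short of the major third (4), so this is minor.

minor third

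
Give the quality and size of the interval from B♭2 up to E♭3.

perfect fourth

B to E spans four letter names (B-C-D-E) — that makes it a fourth of some quality.
The perfect fourth spans 5 semitones, and Bb2 to Eb3 is exactly 5 semitones — so this is a perfect fourth.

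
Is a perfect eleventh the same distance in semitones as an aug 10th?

Yes

Both span 17 semitones: a perfect eleventh and an augmented tenth are the same chromatic distance.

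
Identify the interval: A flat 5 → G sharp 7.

A14

A to G spans seven letter names (A-B-C-D-E-F-G), plus an octave: a fourteenth.
A major fourteenth would be 23 semitones; Ab5 to G#7 is 24, one semitone wider, so the interval is augmented.
(Equivalently, a compound augmented seventh: an augmented seventh plus an octave.)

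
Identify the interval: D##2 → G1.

doubly augmented 5th

Descending from D##2 to G1 is the same interval as ascending G1 to D##2.
G to D spans five letter names (G-A-B-C-D): a fifth.
A perfect fifth would be 7 semitones; G1 to D##2 is 9, two semitones wider, so the interval is doubly augmented.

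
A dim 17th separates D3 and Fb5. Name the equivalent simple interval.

diminished 3rd

Take out 2 octaves (14 from the number): 17 − 14 = 3.
Quality carries through unchanged, so the simple form is a diminished third.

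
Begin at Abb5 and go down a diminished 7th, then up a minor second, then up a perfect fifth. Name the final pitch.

A diminished seventh down from Abb5 is Bb4.
A minor second up from Bb4 is Cb5.
A perfect fifth up from Cb5 is Gb5.

Gb5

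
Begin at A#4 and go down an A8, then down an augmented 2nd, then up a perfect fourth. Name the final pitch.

A#4 down an augmented octave → A3 (13 semitones).
A3 down an augmented second → Gb3 (3 semitones).
A perfect fourth up from Gb3 is Cb4.

Cb4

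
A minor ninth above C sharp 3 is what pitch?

D 4

Counting two letter names plus an octave up from C lands on D.
Moving 13 semitones up from C#3 (the size of a minor ninth) reaches D4.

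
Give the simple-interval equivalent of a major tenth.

major third

Subtracting seven from the interval number removes an octave: 10 − 7 = 3.
That makes a major tenth a compound major third — an octave plus a major third.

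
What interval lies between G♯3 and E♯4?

major 6th

G to E spans six letter names (G-A-B-C-D-E) — that makes it a sixth of some quality.
The major sixth spans 9 semitones, and G#3 to E#4 is exactly 9 semitones — so this is a major sixth.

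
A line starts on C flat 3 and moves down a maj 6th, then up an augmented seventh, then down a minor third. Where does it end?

A major sixth down from Cb3 is Ebb2.
An augmented seventh up from Ebb2 is D3.
A minor third down from D3 is B2.

B 2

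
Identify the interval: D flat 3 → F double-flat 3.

diminished third

D to F spans three letter names (D-E-F) — that makes it a third of some quality.
A major third would be 4 semitones; Db3 to Fbb3 is 2, two semitones narrower, so the interval is diminished.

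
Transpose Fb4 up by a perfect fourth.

Bbb4

Four letter names up from F: B.
Moving 5 semitones up from Fb4 (the size of a perfect fourth) reaches Bbb4.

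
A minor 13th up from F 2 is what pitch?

D-flat 4

Six letters up from F (plus an octave) reaches D.
A minor thirteenth spans 20 semitones, so from F2 the target pitch is Db4.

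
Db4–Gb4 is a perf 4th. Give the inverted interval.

The rule of nine gives the new number: 9 − 4 = 5, so a fourth becomes a fifth.
And perfect stays perfect under inversion, so we get a perfect fifth.

perfect 5th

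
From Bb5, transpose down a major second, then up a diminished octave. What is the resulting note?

Abb6

A major second down from Bb5 is Ab5.
Ab5 up a diminished octave → Abb6 (11 semitones).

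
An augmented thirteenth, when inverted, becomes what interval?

diminished third

First reduce the compound augmented thirteenth to its simple form, an augmented sixth.
Interval numbers invert to sum to nine: 6 + 3 = 9, so a sixth inverts to a third.
The quality also flips — augmented becomes diminished — giving a diminished third.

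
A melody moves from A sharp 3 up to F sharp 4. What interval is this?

minor sixth

A to F spans six letter names (A-B-C-D-E-F), so the interval is some kind of sixth.
A major sixth would be 9 semitones, but A#3 to F#4 is 8 — one semitone narrower, making it a minor sixth.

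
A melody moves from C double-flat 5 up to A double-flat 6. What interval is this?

C to A spans six letter names (C-D-E-F-G-A), plus an octave — that makes it a thirteenth of some quality.
Cbb5 to Abb6 is 21 semitones, matching the major thirteenth exactly, so the quality is major.
(Equivalently, a compound major sixth: a major sixth plus an octave.)

M13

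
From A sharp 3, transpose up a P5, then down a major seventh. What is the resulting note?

A perfect fifth up from A#3 is E#4.
E#4 down a major seventh → F#3 (11 semitones).

F sharp 3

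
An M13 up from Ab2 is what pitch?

F4

Six letters up from A (plus an octave) reaches F.
A major thirteenth is 21 semitones; 21 semitones up from Ab2 gives F4.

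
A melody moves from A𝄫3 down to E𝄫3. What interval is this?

perfect fourth

Descending from Abb3 to Ebb3 is the same interval as ascending Ebb3 to Abb3.
E to A spans four letter names (E-F-G-A) — that makes it a fourth of some quality.
The perfect fourth spans 5 semitones, and Ebb3 to Abb3 is exactly 5 semitones — so this is a perfect fourth.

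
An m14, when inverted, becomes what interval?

First reduce the compound minor fourteenth to its simple form, a minor seventh.
Inverted interval numbers add to nine, so a seventh pairs with a second (7 + 2 = 9).
And minor becomes major under inversion, so we get a major second.

M2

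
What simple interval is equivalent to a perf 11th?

Subtracting seven from the interval number removes an octave: 11 − 7 = 4.
That makes a perfect eleventh a compound perfect fourth — an octave plus a perfect fourth.

perfect fourth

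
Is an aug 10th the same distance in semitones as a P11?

Yes

An augmented tenth spans 17 semitones, and a perfect eleventh also spans 17 semitones — they're enharmonic.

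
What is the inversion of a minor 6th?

The rule of nine gives the new number: 9 − 6 = 3, so a sixth becomes a third.
And minor becomes major under inversion, so we get a major third.

M3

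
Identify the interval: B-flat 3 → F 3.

Descending from Bb3 to F3 is the same interval as ascending F3 to Bb3.
F to B spans four letter names (F-G-A-B) — that makes it a fourth of some quality.
The perfect fourth spans 5 semitones, and F3 to Bb3 is exactly 5 semitones — so this is a perfect fourth.

perfect fourth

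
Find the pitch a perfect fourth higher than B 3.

E 4

Four letter names up from B: E.
Moving 5 semitones up from B3 (the size of a perfect fourth) reaches E4.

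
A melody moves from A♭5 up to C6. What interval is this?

major 3rd

A to C spans three letter names (A-B-C) — that makes it a third of some quality.
Ab5 to C6 is 4 semitones, matching the major third exactly, so the quality is major.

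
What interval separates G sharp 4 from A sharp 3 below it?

minor 7th

Descending from G#4 to A#3 is the same interval as ascending A#3 to G#4.
A to G spans seven letter names (A-B-C-D-E-F-G), so the interval is some kind of seventh.
At 10 semitones, A#3→G#4 falls one short of a major seventh: minor.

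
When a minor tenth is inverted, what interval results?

major 6th

First reduce the compound minor tenth to its simple form, a minor third.
Inverted interval numbers add to nine, so a third pairs with a sixth (3 + 6 = 9).
And minor becomes major under inversion, so we get a major sixth.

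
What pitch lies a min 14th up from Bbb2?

Seven letters up from B (plus an octave) reaches A.
Moving 22 semitones up from Bbb2 (the size of a minor fourteenth) reaches Abb4.

Abb4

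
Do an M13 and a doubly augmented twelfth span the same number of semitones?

Yes

Both span 21 semitones: a major thirteenth and a doubly augmented twelfth are the same chromatic distance.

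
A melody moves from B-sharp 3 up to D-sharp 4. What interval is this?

B to D spans three letter names (B-C-D): a third.
A major third would be 4 semitones, but B#3 to D#4 is 3 — one semitone narrower, making it a minor third.

minor third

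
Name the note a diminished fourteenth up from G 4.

F-flat 6

Counting seven letter names plus an octave up from G lands on F.
A diminished fourteenth is 21 semitones; 21 semitones up from G4 gives Fb6.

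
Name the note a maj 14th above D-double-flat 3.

C-flat 5

Seven letters up from D (plus an octave) reaches C.
A major fourteenth spans 23 semitones, so from Dbb3 the target pitch is Cb5.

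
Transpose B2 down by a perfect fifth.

The fifth takes the letter from B down to E.
A perfect fifth is 7 semitones; 7 semitones down from B2 gives E2.

E2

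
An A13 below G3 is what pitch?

Bbb1

Six letters down from G (plus an octave) reaches B.
An augmented thirteenth is 22 semitones; 22 semitones down from G3 gives Bbb1.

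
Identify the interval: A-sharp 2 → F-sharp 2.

Descending from A#2 to F#2 is the same interval as ascending F#2 to A#2.
F to A spans three letter names (F-G-A) — that makes it a third of some quality.
Counting semitones, F#2→A#2 is 4, which is the major third.

major third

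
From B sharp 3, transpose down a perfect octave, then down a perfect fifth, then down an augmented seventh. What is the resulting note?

F 1

B#3 down a perfect octave → B#2 (12 semitones).
Down a perfect fifth from B#2: E#2 (7 semitones down).
E#2 down an augmented seventh → F1 (12 semitones).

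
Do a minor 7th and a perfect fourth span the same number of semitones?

A minor seventh is 10 semitones but a perfect fourth is 5 semitones — different sizes.

No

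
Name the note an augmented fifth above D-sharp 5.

A-double-sharp 5

Five letter names up from D: A.
An augmented fifth is 8 semitones; 8 semitones up from D#5 gives A##5.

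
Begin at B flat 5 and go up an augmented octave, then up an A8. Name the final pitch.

An augmented octave up from Bb5 is B6.
An augmented octave up from B6 is B#7.

B sharp 7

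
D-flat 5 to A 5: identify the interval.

D to A spans five letter names (D-E-F-G-A): a fifth.
A perfect fifth would be 7 semitones; Db5 to A5 is 8, one semitone wider, so the interval is augmented.

augmented fifth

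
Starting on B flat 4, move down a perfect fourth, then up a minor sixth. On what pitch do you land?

Down a perfect fourth from Bb4: F4 (5 semitones down).
Up a minor sixth from F4: Db5 (8 semitones up).

D flat 5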